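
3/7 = 0.43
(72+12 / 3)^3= 438976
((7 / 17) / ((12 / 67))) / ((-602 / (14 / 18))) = -0.00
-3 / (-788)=3 / 788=0.00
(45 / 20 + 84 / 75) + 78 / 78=437 / 100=4.37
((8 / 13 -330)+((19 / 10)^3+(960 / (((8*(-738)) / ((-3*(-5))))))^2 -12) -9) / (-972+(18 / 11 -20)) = 81147718003 / 238066582000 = 0.34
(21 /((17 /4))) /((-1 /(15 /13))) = -1260 /221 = -5.70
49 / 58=0.84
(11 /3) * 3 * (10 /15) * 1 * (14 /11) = 28 /3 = 9.33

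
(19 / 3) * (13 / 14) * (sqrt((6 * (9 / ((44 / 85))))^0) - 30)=-7163 / 42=-170.55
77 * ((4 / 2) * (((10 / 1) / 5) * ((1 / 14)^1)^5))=11 / 19208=0.00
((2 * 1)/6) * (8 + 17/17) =3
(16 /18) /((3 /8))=64 /27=2.37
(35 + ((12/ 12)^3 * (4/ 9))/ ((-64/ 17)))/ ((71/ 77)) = 37.83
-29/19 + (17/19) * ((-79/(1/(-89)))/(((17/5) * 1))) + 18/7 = 246224/133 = 1851.31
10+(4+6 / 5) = 76 / 5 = 15.20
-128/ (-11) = 128/ 11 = 11.64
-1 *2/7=-0.29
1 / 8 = 0.12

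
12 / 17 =0.71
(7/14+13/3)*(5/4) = 145/24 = 6.04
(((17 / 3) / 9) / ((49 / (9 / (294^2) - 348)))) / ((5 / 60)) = -53.66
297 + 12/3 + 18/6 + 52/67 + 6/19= 388382/1273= 305.09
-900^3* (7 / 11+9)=-77274000000 / 11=-7024909090.91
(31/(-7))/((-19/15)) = 465/133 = 3.50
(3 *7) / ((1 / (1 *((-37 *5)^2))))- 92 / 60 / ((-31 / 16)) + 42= 334227023 / 465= 718767.79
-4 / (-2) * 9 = 18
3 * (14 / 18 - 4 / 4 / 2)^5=3125 / 629856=0.00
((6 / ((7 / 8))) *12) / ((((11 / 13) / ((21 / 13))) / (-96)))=-15080.73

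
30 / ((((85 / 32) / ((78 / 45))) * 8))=208 / 85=2.45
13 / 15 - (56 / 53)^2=-10523 / 42135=-0.25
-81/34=-2.38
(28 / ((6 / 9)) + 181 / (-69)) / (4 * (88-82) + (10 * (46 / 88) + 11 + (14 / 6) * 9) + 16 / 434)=12970958 / 20180775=0.64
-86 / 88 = -43 / 44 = -0.98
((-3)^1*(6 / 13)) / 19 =-0.07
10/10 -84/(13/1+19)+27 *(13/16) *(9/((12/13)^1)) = 13585/64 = 212.27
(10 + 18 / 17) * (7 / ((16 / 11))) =3619 / 68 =53.22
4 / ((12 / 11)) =11 / 3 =3.67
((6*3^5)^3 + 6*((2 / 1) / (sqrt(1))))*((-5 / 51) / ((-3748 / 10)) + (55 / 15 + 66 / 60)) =1176710706113688 / 79645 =14774445428.01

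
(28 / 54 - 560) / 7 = -2158 / 27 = -79.93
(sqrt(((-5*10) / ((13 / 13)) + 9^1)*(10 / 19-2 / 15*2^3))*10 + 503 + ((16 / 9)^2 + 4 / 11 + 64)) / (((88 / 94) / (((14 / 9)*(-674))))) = -56360848201 / 88209-221746*sqrt(1799490) / 5643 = -691660.02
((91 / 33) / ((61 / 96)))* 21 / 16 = 3822 / 671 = 5.70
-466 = -466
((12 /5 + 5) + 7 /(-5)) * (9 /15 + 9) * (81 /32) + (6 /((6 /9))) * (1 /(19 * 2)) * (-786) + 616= 54686 /95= 575.64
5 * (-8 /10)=-4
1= 1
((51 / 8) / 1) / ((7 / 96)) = 612 / 7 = 87.43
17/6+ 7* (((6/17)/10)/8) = 5843/2040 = 2.86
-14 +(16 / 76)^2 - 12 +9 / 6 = -17657 / 722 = -24.46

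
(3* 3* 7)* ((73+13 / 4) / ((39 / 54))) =172935 / 26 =6651.35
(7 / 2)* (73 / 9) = 511 / 18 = 28.39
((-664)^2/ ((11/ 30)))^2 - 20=174950354531980/ 121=1445870698611.40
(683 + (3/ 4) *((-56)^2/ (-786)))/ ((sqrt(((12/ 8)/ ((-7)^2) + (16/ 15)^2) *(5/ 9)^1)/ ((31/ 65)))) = 173975193 *sqrt(257630)/ 219371945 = 402.54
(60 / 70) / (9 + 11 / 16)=96 / 1085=0.09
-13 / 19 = -0.68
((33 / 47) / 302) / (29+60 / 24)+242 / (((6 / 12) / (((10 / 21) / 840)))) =0.27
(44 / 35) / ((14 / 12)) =264 / 245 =1.08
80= 80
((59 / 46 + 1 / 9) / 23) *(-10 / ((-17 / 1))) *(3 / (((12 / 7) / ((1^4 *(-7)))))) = -141365 / 323748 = -0.44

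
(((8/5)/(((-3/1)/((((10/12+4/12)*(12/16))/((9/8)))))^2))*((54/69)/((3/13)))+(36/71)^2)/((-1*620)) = -706408/704353725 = -0.00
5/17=0.29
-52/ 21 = -2.48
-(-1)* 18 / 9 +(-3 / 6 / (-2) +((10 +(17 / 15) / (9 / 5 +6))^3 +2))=6717012233 / 6406452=1048.48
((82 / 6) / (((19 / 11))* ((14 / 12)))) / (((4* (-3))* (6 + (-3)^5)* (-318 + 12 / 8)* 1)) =-451 / 59858379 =-0.00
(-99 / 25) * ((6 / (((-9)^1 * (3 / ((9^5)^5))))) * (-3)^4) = 1279294214066881313188583718 / 25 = 51171768562675252527543350.00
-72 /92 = -18 /23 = -0.78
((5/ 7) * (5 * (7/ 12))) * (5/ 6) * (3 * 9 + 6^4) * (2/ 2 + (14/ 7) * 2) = 11484.38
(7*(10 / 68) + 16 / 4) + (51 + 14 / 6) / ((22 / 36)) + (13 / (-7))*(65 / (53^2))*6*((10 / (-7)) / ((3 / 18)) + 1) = 91547217 / 971278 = 94.25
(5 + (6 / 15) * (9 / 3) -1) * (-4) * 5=-104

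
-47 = -47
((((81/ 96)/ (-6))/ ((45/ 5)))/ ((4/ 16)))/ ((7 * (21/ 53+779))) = -53/ 4626496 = -0.00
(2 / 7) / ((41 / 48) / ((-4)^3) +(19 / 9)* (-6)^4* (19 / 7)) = 6144 / 159694561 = 0.00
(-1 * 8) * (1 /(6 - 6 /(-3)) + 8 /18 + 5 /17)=-1057 /153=-6.91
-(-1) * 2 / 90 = 1 / 45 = 0.02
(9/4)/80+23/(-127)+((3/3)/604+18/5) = 3.45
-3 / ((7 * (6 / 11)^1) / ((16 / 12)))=-22 / 21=-1.05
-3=-3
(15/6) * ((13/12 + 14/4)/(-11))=-25/24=-1.04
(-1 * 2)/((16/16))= -2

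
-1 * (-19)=19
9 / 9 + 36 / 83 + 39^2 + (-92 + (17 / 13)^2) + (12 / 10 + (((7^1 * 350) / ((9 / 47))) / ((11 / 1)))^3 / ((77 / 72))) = 122382409164487784207 / 83174569335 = 1471392159.20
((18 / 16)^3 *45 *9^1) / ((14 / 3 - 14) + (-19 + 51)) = 885735 / 34816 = 25.44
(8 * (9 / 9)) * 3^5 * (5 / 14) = 4860 / 7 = 694.29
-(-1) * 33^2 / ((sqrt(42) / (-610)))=-110715 * sqrt(42) / 7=-102502.17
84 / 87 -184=-5308 / 29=-183.03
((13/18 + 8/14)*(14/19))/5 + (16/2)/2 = 3583/855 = 4.19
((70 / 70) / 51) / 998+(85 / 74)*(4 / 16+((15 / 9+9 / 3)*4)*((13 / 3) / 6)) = 1069325897 / 67796136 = 15.77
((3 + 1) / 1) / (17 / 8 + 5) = 32 / 57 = 0.56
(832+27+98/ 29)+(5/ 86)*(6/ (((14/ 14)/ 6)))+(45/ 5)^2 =1179004/ 1247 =945.47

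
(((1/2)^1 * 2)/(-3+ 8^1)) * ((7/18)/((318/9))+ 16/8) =1279/3180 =0.40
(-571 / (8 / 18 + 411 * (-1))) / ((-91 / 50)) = -51390 / 67249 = -0.76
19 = 19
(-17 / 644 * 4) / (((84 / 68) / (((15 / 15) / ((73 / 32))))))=-9248 / 246813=-0.04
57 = 57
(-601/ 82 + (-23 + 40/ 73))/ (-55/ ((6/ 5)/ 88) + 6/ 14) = 3743691/ 506960326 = 0.01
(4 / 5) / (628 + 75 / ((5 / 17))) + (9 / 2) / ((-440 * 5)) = -4427 / 3885200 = -0.00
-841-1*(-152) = -689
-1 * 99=-99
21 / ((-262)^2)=21 / 68644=0.00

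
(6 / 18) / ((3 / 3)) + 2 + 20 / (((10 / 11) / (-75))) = -4943 / 3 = -1647.67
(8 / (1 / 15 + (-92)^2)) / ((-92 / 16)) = -480 / 2920103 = -0.00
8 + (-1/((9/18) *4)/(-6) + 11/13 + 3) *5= 4313/156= 27.65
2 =2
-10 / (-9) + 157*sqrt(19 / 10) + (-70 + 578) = 157*sqrt(190) / 10 + 4582 / 9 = 725.52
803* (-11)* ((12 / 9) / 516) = -8833 / 387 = -22.82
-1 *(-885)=885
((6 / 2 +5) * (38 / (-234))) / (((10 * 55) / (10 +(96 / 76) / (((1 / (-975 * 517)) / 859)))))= 8313608008 / 6435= 1291935.98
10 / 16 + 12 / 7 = 131 / 56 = 2.34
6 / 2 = 3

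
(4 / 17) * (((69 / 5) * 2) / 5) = 552 / 425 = 1.30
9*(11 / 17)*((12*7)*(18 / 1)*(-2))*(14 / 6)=-698544 / 17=-41090.82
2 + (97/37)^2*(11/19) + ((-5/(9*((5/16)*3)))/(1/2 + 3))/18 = 264125045/44244711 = 5.97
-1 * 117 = -117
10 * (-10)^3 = -10000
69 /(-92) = -3 /4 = -0.75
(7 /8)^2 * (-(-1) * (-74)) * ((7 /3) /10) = -12691 /960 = -13.22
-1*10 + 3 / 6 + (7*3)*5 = 191 / 2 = 95.50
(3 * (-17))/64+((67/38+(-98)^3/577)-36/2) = -1156440873/701632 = -1648.22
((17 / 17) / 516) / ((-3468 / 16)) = -1 / 111843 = -0.00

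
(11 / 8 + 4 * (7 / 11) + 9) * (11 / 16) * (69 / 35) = 78453 / 4480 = 17.51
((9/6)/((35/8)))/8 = 3/70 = 0.04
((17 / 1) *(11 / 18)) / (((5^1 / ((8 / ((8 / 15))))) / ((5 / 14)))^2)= 4675 / 392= 11.93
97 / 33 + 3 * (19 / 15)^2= 2132 / 275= 7.75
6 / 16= 0.38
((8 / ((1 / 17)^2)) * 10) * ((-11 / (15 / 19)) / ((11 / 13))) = -1142128 / 3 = -380709.33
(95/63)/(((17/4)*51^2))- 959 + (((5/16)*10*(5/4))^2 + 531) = -1177355102017/2852527104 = -412.74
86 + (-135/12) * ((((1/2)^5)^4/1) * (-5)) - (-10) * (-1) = 76.00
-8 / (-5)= 8 / 5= 1.60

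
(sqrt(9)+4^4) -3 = 256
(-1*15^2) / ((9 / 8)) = -200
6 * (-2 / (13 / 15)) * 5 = -69.23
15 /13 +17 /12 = 401 /156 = 2.57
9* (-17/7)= -21.86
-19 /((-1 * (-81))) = -19 /81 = -0.23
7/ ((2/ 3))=21/ 2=10.50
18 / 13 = 1.38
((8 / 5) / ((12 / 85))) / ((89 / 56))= 1904 / 267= 7.13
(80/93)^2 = 6400/8649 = 0.74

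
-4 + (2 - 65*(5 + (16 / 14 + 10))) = -7359 / 7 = -1051.29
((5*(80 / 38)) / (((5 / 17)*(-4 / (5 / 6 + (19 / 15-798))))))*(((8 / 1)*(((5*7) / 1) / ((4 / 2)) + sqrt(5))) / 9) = 360808*sqrt(5) / 57 + 6314140 / 57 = 124928.62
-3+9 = 6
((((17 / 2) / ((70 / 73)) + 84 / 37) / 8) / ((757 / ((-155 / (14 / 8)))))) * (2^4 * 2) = -5.21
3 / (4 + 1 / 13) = 39 / 53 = 0.74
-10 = -10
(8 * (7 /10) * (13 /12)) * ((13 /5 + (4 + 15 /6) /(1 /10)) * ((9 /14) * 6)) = 39546 /25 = 1581.84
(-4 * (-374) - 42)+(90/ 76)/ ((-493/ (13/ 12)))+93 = 115925797/ 74936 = 1547.00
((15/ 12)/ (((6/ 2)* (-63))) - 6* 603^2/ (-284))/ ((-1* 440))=-412332251/ 23617440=-17.46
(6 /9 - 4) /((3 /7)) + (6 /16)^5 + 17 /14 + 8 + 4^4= 531463117 /2064384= 257.44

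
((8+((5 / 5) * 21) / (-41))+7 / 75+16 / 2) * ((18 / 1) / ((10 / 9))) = 1293624 / 5125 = 252.41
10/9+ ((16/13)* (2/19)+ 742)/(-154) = -634687/171171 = -3.71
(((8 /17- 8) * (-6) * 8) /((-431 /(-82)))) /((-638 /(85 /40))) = -31488 /137489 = -0.23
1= 1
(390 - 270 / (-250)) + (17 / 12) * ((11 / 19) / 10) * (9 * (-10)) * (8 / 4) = 357501 / 950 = 376.32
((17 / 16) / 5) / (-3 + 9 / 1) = 17 / 480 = 0.04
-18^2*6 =-1944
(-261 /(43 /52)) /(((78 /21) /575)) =-2101050 /43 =-48861.63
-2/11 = -0.18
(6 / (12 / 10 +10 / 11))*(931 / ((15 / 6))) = 30723 / 29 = 1059.41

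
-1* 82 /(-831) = 82 /831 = 0.10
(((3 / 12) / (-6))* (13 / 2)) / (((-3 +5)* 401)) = -13 / 38496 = -0.00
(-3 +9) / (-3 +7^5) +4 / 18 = 16831 / 75618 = 0.22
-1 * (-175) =175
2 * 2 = 4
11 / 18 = 0.61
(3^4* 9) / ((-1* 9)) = -81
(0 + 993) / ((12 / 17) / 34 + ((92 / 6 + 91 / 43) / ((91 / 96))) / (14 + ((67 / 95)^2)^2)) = 1303127969161070871 / 1722823137231338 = 756.39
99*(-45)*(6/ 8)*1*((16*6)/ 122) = -160380/ 61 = -2629.18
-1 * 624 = -624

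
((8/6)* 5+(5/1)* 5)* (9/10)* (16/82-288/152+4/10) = -7593/205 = -37.04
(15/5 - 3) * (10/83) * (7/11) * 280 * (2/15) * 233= 0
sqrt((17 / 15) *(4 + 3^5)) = sqrt(62985) / 15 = 16.73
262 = 262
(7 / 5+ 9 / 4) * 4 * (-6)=-438 / 5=-87.60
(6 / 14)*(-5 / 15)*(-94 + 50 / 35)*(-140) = -12960 / 7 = -1851.43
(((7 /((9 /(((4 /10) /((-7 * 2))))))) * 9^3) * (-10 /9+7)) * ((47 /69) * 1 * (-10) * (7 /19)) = 104622 /437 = 239.41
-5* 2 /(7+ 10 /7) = -70 /59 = -1.19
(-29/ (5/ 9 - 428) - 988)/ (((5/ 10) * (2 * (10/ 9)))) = -6841035/ 7694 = -889.14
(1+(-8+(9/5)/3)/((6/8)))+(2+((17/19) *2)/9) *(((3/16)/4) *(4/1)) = -4819/570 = -8.45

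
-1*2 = -2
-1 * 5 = -5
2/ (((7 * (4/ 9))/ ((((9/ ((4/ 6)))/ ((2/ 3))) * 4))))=729/ 14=52.07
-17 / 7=-2.43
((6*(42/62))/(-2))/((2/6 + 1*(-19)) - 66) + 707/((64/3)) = 8356425/251968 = 33.16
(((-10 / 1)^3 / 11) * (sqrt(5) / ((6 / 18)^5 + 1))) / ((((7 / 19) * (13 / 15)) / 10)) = -173137500 * sqrt(5) / 61061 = -6340.34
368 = 368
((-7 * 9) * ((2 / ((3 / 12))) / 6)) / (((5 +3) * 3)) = -7 / 2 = -3.50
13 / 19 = 0.68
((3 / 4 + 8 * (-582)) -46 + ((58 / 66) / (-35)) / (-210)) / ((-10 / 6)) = 2820.75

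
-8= -8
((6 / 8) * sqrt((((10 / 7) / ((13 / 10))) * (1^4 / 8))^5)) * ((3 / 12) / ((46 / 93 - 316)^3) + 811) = 768283064854345453125 * sqrt(182) / 2436706853967699948544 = 4.25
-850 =-850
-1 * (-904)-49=855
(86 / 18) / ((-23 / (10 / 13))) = -430 / 2691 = -0.16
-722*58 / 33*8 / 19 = -17632 / 33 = -534.30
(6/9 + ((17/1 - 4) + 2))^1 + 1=50/3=16.67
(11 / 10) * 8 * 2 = 88 / 5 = 17.60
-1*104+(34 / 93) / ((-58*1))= -280505 / 2697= -104.01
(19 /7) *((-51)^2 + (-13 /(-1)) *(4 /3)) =149245 /21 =7106.90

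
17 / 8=2.12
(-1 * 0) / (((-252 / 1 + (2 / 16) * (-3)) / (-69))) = 0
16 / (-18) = -8 / 9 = -0.89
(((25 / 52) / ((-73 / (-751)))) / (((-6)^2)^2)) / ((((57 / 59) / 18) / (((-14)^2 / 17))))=54278525 / 66209832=0.82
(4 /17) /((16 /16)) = 4 /17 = 0.24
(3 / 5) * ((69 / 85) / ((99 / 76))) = 0.37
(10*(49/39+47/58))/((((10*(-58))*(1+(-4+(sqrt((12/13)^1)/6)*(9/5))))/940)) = 5493125*sqrt(39)/31683834+27465625/2437218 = 12.35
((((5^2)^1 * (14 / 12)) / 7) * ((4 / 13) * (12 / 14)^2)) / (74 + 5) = 600 / 50323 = 0.01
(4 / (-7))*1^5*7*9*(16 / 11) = -576 / 11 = -52.36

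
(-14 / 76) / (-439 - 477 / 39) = 13 / 31844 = 0.00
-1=-1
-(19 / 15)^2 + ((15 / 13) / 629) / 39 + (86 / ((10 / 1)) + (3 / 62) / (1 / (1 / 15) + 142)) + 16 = 23.00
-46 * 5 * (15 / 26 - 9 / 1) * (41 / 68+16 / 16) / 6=517.57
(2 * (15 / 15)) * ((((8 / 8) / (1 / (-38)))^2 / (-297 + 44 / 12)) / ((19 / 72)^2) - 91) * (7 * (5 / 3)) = -124502 / 33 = -3772.79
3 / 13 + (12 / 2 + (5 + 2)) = 172 / 13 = 13.23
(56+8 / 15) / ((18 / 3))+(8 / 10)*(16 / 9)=488 / 45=10.84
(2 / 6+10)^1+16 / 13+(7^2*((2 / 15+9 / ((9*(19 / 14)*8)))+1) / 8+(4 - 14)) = 358443 / 39520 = 9.07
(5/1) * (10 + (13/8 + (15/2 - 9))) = 405/8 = 50.62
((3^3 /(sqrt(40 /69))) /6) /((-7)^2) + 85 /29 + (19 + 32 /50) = 9 * sqrt(690) /1960 + 16364 /725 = 22.69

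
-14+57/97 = -1301/97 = -13.41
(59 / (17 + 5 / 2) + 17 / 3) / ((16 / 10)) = 5.43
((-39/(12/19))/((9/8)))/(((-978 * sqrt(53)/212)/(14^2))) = 320.33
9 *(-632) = -5688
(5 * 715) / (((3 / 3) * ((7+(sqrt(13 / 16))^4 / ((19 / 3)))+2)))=17388800 / 44283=392.67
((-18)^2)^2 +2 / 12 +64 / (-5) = 3148901 / 30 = 104963.37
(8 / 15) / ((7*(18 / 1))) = 0.00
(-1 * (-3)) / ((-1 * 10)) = -3 / 10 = -0.30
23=23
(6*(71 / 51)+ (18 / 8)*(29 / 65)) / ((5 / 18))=372213 / 11050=33.68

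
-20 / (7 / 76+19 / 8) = -608 / 75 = -8.11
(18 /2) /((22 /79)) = 711 /22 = 32.32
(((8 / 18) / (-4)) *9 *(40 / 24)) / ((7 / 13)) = -65 / 21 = -3.10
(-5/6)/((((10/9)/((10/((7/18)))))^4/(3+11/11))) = -2295825120/2401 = -956195.39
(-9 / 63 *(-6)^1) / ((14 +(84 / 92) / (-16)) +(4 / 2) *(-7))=-736 / 49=-15.02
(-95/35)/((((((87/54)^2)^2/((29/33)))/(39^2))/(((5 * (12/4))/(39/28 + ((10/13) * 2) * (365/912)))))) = -22479727551840/5590129523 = -4021.32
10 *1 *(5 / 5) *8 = 80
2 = 2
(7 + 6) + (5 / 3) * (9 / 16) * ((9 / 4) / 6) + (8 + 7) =3629 / 128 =28.35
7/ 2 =3.50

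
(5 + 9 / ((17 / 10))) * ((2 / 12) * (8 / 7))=100 / 51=1.96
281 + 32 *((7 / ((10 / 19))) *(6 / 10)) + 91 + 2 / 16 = 125497 / 200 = 627.48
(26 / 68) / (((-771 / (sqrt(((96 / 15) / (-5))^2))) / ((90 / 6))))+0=-208 / 21845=-0.01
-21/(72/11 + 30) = -77/134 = -0.57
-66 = -66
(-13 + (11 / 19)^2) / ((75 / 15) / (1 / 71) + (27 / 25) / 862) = -98526600 / 2761749997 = -0.04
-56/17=-3.29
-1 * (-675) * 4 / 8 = 675 / 2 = 337.50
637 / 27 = 23.59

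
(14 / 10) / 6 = 7 / 30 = 0.23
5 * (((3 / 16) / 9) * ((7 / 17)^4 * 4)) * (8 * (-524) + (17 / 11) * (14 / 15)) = -830076121 / 16537158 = -50.19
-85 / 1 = -85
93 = 93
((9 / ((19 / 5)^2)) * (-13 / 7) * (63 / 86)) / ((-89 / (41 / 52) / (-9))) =-747225 / 11052376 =-0.07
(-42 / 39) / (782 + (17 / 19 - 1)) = -133 / 96564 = -0.00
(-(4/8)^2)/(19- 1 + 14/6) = -3/244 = -0.01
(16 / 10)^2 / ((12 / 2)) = 32 / 75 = 0.43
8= 8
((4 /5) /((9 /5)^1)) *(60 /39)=80 /117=0.68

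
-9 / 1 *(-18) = 162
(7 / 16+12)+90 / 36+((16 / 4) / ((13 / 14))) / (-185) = 14.91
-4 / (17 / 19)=-76 / 17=-4.47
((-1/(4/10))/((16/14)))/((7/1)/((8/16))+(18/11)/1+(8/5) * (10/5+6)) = -1925/25024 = -0.08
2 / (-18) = -0.11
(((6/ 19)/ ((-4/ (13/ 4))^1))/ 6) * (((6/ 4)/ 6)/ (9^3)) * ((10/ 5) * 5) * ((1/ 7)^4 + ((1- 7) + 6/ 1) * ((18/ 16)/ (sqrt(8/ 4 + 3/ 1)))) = -0.00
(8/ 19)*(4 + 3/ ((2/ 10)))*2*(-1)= -16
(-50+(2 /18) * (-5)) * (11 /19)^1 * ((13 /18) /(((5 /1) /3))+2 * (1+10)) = -656.60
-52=-52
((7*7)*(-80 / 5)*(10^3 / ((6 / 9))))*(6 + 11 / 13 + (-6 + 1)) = -28224000 / 13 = -2171076.92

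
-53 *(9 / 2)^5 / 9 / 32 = -347733 / 1024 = -339.58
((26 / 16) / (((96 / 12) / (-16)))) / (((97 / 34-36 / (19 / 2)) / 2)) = 4199 / 605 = 6.94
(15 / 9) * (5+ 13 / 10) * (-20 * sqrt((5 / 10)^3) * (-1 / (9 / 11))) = 385 * sqrt(2) / 6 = 90.75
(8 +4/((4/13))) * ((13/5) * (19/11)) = 5187/55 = 94.31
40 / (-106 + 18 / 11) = -110 / 287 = -0.38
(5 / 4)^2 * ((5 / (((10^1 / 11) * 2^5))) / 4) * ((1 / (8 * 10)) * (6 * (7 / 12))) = 385 / 131072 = 0.00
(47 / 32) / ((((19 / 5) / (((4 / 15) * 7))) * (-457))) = -0.00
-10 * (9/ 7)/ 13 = -90/ 91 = -0.99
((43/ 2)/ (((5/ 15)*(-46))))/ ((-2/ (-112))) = -1806/ 23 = -78.52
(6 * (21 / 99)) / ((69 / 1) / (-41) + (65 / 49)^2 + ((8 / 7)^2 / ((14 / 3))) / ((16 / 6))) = 689087 / 98384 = 7.00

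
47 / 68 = 0.69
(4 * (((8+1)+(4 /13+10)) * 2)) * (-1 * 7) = -14056 /13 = -1081.23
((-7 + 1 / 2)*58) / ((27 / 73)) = -27521 / 27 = -1019.30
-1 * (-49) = 49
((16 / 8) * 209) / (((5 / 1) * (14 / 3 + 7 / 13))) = 16302 / 1015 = 16.06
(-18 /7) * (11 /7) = -198 /49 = -4.04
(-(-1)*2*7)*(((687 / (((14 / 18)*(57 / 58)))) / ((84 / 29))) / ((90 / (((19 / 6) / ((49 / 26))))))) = 2503657 / 30870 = 81.10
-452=-452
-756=-756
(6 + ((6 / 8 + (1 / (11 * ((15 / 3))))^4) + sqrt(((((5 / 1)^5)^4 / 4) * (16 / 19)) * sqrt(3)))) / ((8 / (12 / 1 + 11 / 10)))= 32365761149 / 2928200000 + 255859375 * sqrt(19) * 3^(1 / 4) / 152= 9656402.46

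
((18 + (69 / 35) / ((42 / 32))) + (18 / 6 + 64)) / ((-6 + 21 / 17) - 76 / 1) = -360281 / 336385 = -1.07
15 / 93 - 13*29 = -11682 / 31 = -376.84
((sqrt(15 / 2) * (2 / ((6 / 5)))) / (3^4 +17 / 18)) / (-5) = -3 * sqrt(30) / 1475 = -0.01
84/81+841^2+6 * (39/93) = 707284.55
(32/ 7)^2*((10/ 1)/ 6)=5120/ 147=34.83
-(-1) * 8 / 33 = 8 / 33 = 0.24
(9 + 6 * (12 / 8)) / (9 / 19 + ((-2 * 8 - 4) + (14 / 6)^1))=-513 / 490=-1.05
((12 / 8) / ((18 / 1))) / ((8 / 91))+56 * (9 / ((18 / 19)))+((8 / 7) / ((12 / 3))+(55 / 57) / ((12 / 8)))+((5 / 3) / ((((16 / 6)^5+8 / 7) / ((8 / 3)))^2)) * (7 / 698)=1193402888349824837 / 2235352121442720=533.88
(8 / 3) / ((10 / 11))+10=194 / 15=12.93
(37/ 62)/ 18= 37/ 1116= 0.03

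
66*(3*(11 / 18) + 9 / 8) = 781 / 4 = 195.25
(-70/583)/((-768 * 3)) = 35/671616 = 0.00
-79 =-79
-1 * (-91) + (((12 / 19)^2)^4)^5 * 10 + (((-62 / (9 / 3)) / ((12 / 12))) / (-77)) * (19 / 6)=89940664667972211191894586738439632030067186352044669732 / 979213230445533679718223602230045996084877775583342293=91.85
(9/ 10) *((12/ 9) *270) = 324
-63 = -63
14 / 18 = 7 / 9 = 0.78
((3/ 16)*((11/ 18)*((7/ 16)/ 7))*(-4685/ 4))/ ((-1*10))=10307/ 12288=0.84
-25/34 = -0.74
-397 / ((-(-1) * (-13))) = 397 / 13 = 30.54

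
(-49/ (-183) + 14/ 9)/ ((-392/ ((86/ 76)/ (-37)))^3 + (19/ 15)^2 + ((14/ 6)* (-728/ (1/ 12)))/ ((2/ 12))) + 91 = 209106668721096354942552/ 2297875480451586431647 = 91.00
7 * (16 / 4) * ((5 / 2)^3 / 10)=175 / 4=43.75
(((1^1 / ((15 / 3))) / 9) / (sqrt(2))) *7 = 7 *sqrt(2) / 90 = 0.11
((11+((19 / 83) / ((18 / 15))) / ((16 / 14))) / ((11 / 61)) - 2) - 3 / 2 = 2560445 / 43824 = 58.43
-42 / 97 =-0.43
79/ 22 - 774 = -16949/ 22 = -770.41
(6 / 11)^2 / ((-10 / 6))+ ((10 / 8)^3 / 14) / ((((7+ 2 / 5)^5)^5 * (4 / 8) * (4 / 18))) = -155158247925030427594166538976562013155244651 / 869173518468920450875865514121801156920818560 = -0.18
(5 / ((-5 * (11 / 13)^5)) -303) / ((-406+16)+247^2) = -49169746 / 9762750569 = -0.01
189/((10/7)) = 1323/10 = 132.30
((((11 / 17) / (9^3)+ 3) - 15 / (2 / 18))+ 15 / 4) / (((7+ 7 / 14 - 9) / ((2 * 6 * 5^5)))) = 39734781250 / 12393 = 3206227.81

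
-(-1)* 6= 6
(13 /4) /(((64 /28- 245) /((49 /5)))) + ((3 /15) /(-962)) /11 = -23595967 /179788180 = -0.13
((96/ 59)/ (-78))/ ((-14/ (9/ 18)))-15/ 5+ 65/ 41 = -311238/ 220129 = -1.41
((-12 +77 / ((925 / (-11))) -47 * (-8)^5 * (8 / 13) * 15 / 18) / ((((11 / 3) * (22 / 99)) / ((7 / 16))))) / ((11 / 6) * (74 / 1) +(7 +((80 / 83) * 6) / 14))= 284418387922473 / 95964502400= 2963.79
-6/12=-1/2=-0.50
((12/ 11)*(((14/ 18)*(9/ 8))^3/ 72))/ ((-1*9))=-343/ 304128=-0.00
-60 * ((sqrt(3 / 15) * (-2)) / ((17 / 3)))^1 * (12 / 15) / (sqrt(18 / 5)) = 3.99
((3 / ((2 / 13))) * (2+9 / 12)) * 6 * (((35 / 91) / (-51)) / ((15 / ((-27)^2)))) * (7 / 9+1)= -209.65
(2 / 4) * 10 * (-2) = -10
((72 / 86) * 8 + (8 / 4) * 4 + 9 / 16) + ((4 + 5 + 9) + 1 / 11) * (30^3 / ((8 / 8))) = 3696739489 / 7568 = 488469.81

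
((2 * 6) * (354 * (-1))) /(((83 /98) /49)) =-20398896 /83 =-245769.83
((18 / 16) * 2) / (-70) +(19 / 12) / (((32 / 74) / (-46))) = -566023 / 3360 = -168.46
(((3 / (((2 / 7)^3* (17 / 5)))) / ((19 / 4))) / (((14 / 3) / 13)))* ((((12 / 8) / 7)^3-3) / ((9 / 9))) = -66.34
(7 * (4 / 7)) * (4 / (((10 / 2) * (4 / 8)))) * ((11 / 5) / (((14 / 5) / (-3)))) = -528 / 35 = -15.09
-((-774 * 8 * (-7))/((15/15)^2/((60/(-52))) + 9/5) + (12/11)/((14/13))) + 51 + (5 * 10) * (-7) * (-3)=-3491181/77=-45340.01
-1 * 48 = -48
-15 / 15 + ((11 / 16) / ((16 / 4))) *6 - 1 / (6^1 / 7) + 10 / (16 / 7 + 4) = 481 / 1056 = 0.46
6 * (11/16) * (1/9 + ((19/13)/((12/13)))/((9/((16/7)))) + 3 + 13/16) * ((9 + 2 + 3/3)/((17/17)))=143891/672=214.12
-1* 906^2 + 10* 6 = -820776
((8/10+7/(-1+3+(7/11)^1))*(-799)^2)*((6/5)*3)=5757100218/725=7940827.89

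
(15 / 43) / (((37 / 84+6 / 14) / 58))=73080 / 3139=23.28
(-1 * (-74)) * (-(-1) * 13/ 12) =481/ 6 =80.17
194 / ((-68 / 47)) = -4559 / 34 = -134.09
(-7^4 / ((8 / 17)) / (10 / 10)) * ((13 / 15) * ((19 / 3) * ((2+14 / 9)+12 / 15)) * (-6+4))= 494008151 / 2025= 243954.64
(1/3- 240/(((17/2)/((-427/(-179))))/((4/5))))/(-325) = 0.16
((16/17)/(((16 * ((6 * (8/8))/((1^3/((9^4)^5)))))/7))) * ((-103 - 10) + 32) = -7/15309652800293910342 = -0.00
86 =86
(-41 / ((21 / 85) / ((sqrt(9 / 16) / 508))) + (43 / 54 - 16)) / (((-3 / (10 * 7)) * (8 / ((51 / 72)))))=504308995 / 15800832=31.92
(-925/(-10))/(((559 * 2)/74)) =6845/1118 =6.12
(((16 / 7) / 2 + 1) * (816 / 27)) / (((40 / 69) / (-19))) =-14858 / 7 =-2122.57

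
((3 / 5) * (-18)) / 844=-27 / 2110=-0.01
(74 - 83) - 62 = -71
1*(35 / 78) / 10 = 7 / 156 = 0.04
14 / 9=1.56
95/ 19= 5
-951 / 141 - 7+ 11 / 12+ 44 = 17581 / 564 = 31.17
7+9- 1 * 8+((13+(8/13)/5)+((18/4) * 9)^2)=431957/260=1661.37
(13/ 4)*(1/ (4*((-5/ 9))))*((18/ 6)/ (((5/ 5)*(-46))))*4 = 351/ 920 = 0.38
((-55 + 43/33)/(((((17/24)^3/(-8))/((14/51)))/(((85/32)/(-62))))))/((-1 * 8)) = 2976960/1675333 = 1.78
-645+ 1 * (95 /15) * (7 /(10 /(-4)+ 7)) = -17149 /27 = -635.15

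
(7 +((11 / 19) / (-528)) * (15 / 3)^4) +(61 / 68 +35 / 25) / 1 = 667583 / 77520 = 8.61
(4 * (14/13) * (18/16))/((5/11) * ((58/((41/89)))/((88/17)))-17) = -138908/170391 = -0.82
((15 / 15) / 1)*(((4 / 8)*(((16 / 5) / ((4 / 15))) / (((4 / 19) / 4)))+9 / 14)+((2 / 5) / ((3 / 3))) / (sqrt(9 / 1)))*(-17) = -409751 / 210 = -1951.20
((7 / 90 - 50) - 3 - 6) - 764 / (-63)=-9827 / 210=-46.80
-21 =-21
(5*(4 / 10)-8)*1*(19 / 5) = -114 / 5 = -22.80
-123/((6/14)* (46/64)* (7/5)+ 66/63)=-413280/4969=-83.17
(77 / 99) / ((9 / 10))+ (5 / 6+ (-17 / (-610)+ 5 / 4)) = 294029 / 98820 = 2.98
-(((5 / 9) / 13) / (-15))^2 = -1 / 123201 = -0.00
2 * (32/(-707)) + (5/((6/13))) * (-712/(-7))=2336948/2121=1101.81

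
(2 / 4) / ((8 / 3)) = 3 / 16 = 0.19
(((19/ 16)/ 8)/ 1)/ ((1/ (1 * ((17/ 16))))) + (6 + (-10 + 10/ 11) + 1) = -43551/ 22528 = -1.93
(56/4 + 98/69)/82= 532/2829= 0.19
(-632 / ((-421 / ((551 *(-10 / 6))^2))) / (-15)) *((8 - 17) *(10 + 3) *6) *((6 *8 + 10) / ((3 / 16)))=23147900372480 / 1263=18327712092.22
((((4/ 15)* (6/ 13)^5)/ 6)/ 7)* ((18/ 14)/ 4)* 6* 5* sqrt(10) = 23328* sqrt(10)/ 18193357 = 0.00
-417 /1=-417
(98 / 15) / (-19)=-98 / 285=-0.34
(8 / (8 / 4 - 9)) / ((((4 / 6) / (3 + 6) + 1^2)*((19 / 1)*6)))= -36 / 3857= -0.01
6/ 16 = 3/ 8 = 0.38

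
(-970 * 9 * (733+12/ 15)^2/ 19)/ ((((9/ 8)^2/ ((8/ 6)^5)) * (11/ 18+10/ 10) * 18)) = -19016674574336/ 669465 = -28405778.61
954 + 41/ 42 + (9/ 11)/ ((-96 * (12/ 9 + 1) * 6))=14118359/ 14784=954.98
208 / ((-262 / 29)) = -3016 / 131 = -23.02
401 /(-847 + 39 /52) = -1604 /3385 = -0.47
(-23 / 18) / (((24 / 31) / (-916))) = 1511.82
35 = 35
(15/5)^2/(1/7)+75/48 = 64.56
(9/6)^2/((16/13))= 1.83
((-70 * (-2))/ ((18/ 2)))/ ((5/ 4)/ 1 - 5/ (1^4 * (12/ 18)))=-2.49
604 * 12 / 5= 7248 / 5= 1449.60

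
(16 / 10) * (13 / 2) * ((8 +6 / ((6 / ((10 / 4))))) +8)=962 / 5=192.40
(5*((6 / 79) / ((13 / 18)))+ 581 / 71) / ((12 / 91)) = 4445189 / 67308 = 66.04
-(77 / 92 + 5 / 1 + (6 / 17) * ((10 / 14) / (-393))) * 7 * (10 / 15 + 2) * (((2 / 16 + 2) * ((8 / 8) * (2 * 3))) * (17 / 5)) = -4722.75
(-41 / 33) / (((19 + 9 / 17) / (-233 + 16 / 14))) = 377077 / 25564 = 14.75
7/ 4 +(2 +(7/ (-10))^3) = 3407/ 1000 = 3.41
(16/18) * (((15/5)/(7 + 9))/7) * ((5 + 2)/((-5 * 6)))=-1/180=-0.01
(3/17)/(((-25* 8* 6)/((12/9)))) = -1/5100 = -0.00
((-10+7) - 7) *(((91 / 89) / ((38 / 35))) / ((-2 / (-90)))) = -423.79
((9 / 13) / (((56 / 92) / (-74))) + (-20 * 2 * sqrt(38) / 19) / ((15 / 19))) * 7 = -7659 / 13-56 * sqrt(38) / 3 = -704.22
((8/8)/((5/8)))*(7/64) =7/40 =0.18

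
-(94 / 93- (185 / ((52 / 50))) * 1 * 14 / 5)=600953 / 1209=497.07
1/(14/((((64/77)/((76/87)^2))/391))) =15138/76080389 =0.00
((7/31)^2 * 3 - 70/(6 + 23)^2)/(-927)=-0.00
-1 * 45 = -45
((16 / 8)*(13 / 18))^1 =13 / 9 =1.44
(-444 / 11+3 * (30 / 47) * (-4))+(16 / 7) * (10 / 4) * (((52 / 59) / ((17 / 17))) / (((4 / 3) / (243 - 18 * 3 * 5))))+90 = -60.01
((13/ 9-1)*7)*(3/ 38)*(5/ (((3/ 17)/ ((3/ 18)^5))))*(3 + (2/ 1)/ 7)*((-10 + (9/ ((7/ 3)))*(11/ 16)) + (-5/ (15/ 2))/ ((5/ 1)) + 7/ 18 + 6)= -2153237/ 670166784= -0.00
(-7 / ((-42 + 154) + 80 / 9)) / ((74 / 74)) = -63 / 1088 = -0.06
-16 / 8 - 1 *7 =-9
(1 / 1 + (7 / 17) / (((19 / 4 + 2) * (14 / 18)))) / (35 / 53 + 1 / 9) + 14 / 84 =29363 / 18768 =1.56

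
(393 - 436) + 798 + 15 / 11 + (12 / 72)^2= 299531 / 396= 756.39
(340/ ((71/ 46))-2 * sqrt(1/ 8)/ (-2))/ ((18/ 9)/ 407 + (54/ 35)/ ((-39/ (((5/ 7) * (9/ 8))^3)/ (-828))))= 203259056 * sqrt(2)/ 13822937489 + 12715886543360/ 981428561719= 12.98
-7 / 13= -0.54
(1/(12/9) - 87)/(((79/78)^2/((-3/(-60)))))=-104949/24964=-4.20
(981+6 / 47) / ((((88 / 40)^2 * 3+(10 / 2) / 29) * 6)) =11143975 / 1001288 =11.13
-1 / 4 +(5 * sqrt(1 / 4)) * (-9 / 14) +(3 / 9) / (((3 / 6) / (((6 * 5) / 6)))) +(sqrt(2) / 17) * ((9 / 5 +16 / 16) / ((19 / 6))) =84 * sqrt(2) / 1615 +31 / 21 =1.55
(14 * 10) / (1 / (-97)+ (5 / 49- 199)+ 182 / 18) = -1497195 / 2019044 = -0.74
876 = 876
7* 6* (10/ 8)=105/ 2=52.50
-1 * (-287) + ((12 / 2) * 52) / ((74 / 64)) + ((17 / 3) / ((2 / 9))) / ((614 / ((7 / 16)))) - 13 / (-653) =264357532997 / 474715328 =556.88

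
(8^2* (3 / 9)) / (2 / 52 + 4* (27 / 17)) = 28288 / 8475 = 3.34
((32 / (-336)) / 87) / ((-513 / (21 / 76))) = 1 / 1695978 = 0.00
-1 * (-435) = 435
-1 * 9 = -9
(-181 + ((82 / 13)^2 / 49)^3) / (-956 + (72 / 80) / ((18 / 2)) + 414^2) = -1024803279479970 / 967876921047932441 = -0.00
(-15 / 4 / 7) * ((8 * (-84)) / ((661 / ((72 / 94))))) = 12960 / 31067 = 0.42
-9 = -9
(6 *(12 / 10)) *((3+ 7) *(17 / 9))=136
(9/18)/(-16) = -0.03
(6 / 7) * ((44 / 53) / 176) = 3 / 742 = 0.00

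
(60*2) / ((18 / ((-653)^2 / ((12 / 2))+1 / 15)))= 4264094 / 9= 473788.22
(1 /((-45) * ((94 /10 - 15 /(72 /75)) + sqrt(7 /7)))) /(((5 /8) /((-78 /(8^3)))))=-0.00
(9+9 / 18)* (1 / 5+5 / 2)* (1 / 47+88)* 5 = 2122281 / 188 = 11288.73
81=81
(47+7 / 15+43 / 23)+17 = 22886 / 345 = 66.34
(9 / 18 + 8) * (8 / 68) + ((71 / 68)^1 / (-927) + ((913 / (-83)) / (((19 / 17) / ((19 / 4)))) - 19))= -1020413 / 15759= -64.75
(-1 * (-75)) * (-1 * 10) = -750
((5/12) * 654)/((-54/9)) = -45.42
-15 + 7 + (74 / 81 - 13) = -20.09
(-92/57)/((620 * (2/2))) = -23/8835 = -0.00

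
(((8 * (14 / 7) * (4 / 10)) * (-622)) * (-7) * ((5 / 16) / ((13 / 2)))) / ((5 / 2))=34832 / 65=535.88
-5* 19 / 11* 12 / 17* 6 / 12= -570 / 187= -3.05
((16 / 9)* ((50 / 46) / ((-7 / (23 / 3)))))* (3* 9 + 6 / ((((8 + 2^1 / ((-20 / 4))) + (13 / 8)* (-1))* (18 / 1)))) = -7759600 / 135513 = -57.26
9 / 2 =4.50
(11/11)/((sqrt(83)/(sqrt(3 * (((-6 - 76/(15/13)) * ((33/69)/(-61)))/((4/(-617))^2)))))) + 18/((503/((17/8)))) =153/2012 + 47509 * sqrt(1164490)/2328980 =22.09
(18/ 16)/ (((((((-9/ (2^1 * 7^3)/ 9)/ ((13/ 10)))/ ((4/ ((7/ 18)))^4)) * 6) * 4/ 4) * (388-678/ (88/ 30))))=-1441110528/ 120785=-11931.20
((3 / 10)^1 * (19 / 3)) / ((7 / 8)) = 76 / 35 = 2.17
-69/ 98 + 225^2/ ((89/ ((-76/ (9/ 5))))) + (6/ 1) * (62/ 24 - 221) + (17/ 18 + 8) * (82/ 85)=-84469793704/ 3336165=-25319.43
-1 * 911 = -911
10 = 10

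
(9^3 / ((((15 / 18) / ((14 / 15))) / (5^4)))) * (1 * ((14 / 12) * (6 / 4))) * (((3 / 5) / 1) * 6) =3214890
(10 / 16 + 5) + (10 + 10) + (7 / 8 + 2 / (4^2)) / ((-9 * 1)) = 25.51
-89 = -89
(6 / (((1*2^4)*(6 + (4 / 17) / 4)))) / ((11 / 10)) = 255 / 4532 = 0.06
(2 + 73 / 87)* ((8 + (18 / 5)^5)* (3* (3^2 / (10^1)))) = 2128042332 / 453125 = 4696.37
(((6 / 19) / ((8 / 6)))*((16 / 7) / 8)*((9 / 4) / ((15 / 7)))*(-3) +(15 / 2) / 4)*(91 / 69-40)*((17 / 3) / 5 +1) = -4494596 / 32775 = -137.13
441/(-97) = -441/97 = -4.55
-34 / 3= -11.33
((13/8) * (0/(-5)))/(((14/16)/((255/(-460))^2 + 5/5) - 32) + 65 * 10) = 0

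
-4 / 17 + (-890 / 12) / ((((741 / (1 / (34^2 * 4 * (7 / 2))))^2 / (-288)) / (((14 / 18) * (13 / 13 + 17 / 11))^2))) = -35252693478584 / 149823947654667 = -0.24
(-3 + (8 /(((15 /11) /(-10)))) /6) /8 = -115 /72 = -1.60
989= 989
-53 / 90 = -0.59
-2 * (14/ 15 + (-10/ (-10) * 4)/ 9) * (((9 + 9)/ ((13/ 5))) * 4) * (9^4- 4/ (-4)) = -6509504/ 13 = -500731.08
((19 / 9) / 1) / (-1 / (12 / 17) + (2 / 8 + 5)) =38 / 69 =0.55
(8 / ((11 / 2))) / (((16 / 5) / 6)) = 2.73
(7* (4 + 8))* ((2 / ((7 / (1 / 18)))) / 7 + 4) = 7060 / 21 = 336.19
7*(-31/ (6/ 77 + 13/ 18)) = -300762/ 1109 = -271.20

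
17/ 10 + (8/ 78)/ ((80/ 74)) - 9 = -281/ 39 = -7.21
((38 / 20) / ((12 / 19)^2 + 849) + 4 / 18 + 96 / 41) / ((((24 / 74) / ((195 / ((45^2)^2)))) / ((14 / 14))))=465492423877 / 1237268754495000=0.00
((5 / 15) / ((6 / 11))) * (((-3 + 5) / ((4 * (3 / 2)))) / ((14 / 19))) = 209 / 756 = 0.28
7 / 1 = 7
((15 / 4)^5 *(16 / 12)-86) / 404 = 231109 / 103424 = 2.23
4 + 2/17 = 70/17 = 4.12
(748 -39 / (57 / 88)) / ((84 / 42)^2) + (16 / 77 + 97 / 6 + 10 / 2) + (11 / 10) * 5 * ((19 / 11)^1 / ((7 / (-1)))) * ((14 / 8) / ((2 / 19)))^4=-103481.23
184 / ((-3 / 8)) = -1472 / 3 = -490.67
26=26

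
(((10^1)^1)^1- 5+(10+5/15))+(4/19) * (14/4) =916/57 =16.07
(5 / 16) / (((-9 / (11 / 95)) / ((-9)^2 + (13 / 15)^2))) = -101167 / 307800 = -0.33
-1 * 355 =-355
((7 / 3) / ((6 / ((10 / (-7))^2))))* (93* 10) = 738.10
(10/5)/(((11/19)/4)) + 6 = 218/11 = 19.82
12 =12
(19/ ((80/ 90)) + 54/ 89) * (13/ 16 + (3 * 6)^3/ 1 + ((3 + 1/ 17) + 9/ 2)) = 24862881231/ 193664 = 128381.53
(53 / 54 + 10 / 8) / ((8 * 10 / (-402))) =-16147 / 1440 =-11.21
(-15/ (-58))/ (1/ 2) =15/ 29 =0.52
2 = 2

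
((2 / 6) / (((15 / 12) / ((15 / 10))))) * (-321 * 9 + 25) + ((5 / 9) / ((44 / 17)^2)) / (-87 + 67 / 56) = -11989046339 / 10465290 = -1145.60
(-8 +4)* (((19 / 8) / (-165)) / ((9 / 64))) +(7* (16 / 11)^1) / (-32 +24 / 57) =646 / 7425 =0.09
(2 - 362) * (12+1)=-4680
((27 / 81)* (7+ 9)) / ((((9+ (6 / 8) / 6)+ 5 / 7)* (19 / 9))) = 2688 / 10469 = 0.26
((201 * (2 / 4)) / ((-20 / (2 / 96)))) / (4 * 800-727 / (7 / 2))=-469 / 13405440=-0.00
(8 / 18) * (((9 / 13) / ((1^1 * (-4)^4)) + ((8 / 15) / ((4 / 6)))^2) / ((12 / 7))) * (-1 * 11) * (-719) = 2960425699 / 2246400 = 1317.85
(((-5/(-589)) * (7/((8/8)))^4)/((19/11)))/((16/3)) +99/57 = 707157/179056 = 3.95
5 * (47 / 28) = 235 / 28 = 8.39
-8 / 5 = -1.60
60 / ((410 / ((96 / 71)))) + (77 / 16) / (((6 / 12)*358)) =1873811 / 8337104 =0.22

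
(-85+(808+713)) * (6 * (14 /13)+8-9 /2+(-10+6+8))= 260634 /13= 20048.77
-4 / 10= -2 / 5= -0.40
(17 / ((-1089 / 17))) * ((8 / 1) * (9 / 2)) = -1156 / 121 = -9.55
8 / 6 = 4 / 3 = 1.33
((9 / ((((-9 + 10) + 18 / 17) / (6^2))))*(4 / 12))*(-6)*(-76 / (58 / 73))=30106.78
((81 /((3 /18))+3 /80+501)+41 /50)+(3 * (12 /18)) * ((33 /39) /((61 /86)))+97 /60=943854017 /951600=991.86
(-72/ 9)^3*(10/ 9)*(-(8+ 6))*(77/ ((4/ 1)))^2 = 2951324.44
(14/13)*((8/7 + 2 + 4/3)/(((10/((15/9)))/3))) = 94/39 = 2.41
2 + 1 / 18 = 37 / 18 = 2.06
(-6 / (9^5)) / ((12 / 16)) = -0.00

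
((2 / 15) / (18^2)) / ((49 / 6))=1 / 19845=0.00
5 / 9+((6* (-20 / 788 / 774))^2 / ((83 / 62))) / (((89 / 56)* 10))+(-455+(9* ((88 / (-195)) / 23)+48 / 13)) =-357344051529943698 / 792462381343165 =-450.93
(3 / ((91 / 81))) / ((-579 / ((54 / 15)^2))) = -26244 / 439075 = -0.06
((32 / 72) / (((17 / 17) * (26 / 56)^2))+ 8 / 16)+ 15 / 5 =16919 / 3042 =5.56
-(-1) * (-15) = -15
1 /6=0.17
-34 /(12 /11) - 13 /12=-129 /4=-32.25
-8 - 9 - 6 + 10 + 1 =-12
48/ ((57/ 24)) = 384/ 19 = 20.21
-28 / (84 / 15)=-5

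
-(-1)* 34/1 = 34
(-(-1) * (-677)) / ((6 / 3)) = -677 / 2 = -338.50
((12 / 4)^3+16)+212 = 255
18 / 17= 1.06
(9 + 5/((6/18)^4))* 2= 828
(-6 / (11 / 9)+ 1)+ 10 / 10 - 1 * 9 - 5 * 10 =-681 / 11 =-61.91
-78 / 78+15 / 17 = -2 / 17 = -0.12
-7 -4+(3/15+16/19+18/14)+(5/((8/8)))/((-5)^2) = -8.47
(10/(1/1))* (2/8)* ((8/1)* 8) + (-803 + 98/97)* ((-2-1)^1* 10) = 2349310/97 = 24219.69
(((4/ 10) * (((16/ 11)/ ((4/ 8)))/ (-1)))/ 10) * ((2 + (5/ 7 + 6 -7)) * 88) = -3072/ 175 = -17.55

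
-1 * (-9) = 9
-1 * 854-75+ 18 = -911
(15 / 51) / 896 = 5 / 15232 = 0.00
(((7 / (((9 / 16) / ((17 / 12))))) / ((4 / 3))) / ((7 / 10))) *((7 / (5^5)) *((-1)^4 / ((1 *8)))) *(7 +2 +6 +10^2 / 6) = 2261 / 13500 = 0.17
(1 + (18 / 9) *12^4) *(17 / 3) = 705041 / 3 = 235013.67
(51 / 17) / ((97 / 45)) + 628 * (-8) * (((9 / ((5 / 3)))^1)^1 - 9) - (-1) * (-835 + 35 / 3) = 25119787 / 1455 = 17264.46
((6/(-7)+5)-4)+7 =7.14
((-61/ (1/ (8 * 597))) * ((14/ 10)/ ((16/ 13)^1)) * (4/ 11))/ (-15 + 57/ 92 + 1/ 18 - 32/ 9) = 87109464/ 12925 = 6739.61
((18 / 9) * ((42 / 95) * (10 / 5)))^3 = 4741632 / 857375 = 5.53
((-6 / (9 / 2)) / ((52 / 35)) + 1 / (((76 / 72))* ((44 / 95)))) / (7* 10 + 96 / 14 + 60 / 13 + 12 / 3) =6895 / 513348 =0.01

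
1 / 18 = 0.06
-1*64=-64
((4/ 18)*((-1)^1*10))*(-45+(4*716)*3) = -56980/ 3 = -18993.33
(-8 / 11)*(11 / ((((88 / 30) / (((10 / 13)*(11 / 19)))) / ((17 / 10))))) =-510 / 247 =-2.06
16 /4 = 4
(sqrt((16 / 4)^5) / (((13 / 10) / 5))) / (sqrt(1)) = 1600 / 13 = 123.08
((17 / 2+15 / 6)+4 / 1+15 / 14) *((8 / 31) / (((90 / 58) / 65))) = 173.73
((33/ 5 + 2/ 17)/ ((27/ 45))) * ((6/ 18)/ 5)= 571/ 765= 0.75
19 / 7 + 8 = 75 / 7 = 10.71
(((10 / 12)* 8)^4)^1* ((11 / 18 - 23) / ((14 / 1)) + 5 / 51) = -257240000 / 86751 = -2965.27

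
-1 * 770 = -770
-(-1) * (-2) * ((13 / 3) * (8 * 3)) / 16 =-13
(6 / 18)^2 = 1 / 9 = 0.11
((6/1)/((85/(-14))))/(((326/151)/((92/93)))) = -194488/429505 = -0.45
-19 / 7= -2.71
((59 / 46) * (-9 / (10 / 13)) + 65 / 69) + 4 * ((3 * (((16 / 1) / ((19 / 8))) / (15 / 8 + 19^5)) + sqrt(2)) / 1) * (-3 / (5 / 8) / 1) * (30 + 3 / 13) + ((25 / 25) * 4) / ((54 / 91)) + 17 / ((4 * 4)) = -37728 * sqrt(2) / 65 - 1523093387596787 / 243073078344720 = -827.12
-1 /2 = -0.50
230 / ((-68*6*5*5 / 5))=-23 / 204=-0.11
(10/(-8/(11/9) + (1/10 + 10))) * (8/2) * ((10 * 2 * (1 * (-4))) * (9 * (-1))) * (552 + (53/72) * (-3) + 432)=3110316000/391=7954772.38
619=619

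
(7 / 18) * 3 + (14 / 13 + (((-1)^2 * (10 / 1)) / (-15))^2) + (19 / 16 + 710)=1336375 / 1872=713.88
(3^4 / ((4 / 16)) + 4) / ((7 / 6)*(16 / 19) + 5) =18696 / 341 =54.83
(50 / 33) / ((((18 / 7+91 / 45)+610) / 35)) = 183750 / 2129567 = 0.09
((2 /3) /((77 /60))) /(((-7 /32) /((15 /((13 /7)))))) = -19200 /1001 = -19.18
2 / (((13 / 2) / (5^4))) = 192.31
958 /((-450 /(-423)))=22513 /25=900.52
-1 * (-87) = 87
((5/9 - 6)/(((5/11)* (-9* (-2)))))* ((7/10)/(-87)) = 3773/704700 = 0.01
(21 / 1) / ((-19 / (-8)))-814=-15298 / 19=-805.16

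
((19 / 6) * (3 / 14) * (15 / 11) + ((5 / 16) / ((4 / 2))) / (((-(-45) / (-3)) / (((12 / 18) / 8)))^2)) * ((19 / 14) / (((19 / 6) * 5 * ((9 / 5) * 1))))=14774477 / 335301120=0.04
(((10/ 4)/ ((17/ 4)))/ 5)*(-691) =-1382/ 17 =-81.29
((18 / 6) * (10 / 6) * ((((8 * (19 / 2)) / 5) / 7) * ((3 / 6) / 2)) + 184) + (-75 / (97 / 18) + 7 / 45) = 5284558 / 30555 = 172.95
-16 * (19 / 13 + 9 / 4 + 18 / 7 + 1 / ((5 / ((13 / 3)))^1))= -156148 / 1365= -114.39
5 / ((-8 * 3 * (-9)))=5 / 216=0.02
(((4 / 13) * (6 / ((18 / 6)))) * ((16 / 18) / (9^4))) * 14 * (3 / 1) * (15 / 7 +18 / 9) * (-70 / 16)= -16240 / 255879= -0.06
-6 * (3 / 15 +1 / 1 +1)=-13.20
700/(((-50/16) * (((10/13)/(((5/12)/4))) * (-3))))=91/9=10.11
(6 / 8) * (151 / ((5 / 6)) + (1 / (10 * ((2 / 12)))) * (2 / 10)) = 13599 / 100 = 135.99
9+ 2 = 11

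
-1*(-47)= 47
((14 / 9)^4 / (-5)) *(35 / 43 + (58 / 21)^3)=-975962512 / 38086605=-25.62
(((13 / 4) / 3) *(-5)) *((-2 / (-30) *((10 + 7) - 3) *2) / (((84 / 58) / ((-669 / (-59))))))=-84071 / 1062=-79.16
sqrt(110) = 10.49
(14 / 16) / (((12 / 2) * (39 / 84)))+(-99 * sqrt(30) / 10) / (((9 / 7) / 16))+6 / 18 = 101 / 156 - 616 * sqrt(30) / 5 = -674.15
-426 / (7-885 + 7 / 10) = 4260 / 8773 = 0.49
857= 857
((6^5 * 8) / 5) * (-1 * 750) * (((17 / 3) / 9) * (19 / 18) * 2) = -12403200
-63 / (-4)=63 / 4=15.75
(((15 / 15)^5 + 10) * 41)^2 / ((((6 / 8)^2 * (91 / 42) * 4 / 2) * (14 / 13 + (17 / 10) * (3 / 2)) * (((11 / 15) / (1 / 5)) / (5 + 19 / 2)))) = 2092640 / 23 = 90984.35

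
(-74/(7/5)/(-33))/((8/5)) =925/924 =1.00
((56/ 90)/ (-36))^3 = -343/ 66430125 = -0.00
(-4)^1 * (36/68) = -36/17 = -2.12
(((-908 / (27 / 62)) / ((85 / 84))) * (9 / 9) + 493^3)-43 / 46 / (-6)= 8433008782129 / 70380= 119821096.65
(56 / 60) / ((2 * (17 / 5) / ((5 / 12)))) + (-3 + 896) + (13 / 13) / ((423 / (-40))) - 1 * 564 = 9462281 / 28764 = 328.96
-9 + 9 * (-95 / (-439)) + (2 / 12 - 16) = -60281 / 2634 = -22.89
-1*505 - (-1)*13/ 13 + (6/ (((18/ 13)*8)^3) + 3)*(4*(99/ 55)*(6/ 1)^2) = 527509/ 1920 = 274.74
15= 15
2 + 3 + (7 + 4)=16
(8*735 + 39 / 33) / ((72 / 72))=64693 / 11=5881.18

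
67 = 67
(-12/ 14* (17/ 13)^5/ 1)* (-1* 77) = 93710562/ 371293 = 252.39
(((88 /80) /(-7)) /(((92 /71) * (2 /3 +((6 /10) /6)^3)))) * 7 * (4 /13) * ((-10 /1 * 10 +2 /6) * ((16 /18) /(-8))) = -78100 /18027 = -4.33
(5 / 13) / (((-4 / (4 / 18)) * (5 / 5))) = -5 / 234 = -0.02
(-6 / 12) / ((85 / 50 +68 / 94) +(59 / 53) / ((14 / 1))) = -87185 / 436434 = -0.20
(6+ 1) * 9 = 63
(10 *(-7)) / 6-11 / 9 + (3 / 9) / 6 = -77 / 6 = -12.83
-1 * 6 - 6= -12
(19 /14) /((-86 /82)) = -779 /602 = -1.29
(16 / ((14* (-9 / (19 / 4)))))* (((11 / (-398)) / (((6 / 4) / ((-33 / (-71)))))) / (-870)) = -2299 / 387205245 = -0.00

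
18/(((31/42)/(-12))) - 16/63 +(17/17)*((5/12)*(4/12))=-2287043/7812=-292.76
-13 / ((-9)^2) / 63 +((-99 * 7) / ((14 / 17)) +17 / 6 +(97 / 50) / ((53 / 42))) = -5660246114 / 6761475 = -837.13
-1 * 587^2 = -344569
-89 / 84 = -1.06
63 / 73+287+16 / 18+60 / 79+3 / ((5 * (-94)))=7062303991 / 24394410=289.51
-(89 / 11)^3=-704969 / 1331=-529.65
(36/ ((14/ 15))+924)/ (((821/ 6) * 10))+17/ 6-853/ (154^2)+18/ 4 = 2336742361/ 292062540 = 8.00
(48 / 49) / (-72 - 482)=-0.00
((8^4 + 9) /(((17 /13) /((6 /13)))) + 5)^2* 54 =32984886150 /289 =114134554.15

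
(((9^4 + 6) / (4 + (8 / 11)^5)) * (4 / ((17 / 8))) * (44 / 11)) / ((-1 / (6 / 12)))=-16921950672 / 2877131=-5881.54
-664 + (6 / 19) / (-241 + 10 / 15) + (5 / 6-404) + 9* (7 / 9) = -87139447 / 82194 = -1060.17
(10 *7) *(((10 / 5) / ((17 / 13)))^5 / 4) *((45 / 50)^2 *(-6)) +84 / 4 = -690.70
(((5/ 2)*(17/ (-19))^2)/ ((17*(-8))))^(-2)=33362176/ 7225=4617.60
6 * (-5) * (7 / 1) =-210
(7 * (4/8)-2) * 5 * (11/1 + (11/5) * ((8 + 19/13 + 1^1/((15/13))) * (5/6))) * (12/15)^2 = 140096/975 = 143.69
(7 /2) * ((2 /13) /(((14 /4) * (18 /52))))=4 /9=0.44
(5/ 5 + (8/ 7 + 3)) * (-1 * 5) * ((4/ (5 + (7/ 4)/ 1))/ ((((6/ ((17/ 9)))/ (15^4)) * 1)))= -1700000/ 7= -242857.14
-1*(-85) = 85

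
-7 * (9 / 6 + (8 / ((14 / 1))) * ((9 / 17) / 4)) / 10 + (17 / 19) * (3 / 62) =-42441 / 40052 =-1.06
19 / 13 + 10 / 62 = 654 / 403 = 1.62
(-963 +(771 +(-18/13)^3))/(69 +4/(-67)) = -28652952/10147943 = -2.82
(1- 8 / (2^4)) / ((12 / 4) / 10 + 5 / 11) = 55 / 83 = 0.66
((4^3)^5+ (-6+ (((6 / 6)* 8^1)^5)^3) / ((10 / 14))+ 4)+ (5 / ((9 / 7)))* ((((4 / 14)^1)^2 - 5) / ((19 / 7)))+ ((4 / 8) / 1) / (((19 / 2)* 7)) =294816280077071504 / 5985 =49259194666177.36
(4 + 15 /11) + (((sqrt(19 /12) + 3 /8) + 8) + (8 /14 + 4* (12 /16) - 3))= sqrt(57) /6 + 8815 /616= 15.57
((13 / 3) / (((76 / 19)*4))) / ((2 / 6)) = 13 / 16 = 0.81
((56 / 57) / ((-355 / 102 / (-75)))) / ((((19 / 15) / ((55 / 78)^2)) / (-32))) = -1151920000 / 4331639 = -265.93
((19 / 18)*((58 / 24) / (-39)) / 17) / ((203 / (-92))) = 437 / 250614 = 0.00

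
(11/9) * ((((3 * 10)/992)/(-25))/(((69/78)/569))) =-81367/85560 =-0.95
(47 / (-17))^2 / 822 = 2209 / 237558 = 0.01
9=9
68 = 68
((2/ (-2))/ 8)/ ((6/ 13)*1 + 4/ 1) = -0.03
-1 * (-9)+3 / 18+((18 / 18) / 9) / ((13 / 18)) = 727 / 78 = 9.32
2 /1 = 2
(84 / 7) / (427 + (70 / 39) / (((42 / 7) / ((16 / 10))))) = 1404 / 50015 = 0.03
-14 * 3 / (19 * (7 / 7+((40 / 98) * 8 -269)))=343 / 41078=0.01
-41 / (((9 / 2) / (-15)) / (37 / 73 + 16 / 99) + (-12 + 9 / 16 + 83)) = -15845680 / 27484027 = -0.58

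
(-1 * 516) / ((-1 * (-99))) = -172 / 33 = -5.21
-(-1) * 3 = 3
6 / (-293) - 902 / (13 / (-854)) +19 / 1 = 225772537 / 3809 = 59273.44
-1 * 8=-8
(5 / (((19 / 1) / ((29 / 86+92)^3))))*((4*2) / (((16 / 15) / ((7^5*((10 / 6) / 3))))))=350674790675131125 / 24170128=14508602961.27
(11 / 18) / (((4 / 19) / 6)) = 209 / 12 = 17.42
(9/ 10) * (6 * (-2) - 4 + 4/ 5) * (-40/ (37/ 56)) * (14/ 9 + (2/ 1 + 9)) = 1923712/ 185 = 10398.44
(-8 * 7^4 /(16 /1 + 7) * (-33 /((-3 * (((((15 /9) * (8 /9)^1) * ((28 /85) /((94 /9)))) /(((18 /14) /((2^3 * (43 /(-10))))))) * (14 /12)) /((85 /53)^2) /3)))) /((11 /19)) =932851576125 /11112404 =83946.87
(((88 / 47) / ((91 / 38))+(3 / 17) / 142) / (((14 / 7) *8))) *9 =0.44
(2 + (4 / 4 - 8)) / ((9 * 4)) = -5 / 36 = -0.14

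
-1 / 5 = -0.20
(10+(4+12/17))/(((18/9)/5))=625/17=36.76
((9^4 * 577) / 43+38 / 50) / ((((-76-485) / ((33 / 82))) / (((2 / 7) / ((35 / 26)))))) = -2460724292 / 183572375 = -13.40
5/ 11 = 0.45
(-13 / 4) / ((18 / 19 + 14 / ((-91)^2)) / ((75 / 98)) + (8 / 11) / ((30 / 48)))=-34437975 / 25470752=-1.35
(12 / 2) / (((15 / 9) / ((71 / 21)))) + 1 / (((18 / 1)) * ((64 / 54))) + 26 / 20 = 30281 / 2240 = 13.52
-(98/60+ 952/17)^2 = -2989441/900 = -3321.60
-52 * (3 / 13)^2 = -36 / 13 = -2.77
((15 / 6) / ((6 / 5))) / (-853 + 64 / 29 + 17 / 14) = -5075 / 2069574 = -0.00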